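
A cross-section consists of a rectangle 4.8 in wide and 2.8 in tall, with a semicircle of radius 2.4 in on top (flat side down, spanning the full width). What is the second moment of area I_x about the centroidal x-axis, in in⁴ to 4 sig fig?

Decompose the section into non-overlapping parts with the origin at the bottom-left of its bounding rectangle.
Rectangular body: 4.8 × 2.8, A = 13.44 in², y = 1.4 in, Ī = 8.7808 in⁴.
Semicircular cap: semicircle r = 2.4, A = 9.04779 in², y = 3.81859 in, Ī = 3.64147 in⁴.
Centroid: ȳ = ΣA·y / ΣA = 2.3731 in.
Transfer each piece to the centroidal x-axis using Ī + A·d² with d = y − 2.3731:
  rectangular body: d = -0.973102 in → contributes +21.5075 in⁴
  semicircular cap: d = 1.44549 in → contributes +22.5463 in⁴
Total I = 44.0538 in⁴.

I_x ≈ 44.05 in⁴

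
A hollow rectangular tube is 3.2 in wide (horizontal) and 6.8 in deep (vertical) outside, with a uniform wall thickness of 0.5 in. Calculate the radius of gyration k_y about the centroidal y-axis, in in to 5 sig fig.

k_y ≈ 1.2212 in

Split into non-overlapping primitives; take the origin at the lower-left of the bounding box.
Outer rectangle: 3.2 × 6.8, A = 21.76 in², x = 1.6 in, Ī = 18.56853 in⁴.
Inner void (subtracted): 2.2 × 5.8, A = 12.76 in², x = 1.6 in, Ī = 5.146533 in⁴.
By symmetry the centroid is at mid-width, x̄ = 1.6 in.
All pieces are centred on the centroidal y-axis, so I = ΣĪ (holes subtracted) = 13.422 in⁴.
Radius of gyration: k = √(I/A) = √(13.422 / 9) = 1.221202 in.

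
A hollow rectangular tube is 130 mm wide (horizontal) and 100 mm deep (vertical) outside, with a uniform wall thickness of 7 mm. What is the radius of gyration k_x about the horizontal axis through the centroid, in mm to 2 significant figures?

Decompose the section into non-overlapping parts with the origin at the bottom-left of its bounding rectangle.
Outer rectangle: 130 × 100, A = 13 000 mm², y = 50 mm, Ī = 10 833 333 mm⁴.
Inner void (subtracted): 116 × 86, A = 9 976 mm², y = 50 mm, Ī = 6 148 541 mm⁴.
By symmetry the centroid is at mid-height, ȳ = 50 mm.
All pieces are centred on the horizontal axis through the centroid, so I = ΣĪ (holes subtracted) = 4 684 792 mm⁴.
Radius of gyration: k = √(I/A) = √(4 684 792 / 3 024) = 39.36 mm.

k_x ≈ 39 mm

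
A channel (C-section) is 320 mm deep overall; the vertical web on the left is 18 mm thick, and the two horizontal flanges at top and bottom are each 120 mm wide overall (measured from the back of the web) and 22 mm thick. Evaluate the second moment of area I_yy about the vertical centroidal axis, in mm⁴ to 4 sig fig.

Treat the section as a set of non-overlapping primitives; coordinates are from the bounding-box lower-left.
Web: 18 × 320, A = 5 760 mm², x = 9 mm, Ī = 155 520 mm⁴.
Top flange (beyond web): 102 × 22, A = 2 244 mm², x = 69 mm, Ī = 1 945 548 mm⁴.
Bottom flange (beyond web): 102 × 22, A = 2 244 mm², x = 69 mm, Ī = 1 945 548 mm⁴.
Centroid: x̄ = ΣA·x / ΣA = 35.2763 mm.
Transfer each piece to the vertical centroidal axis using Ī + A·d² with d = x − 35.2763:
  web: d = -26.2763 mm → contributes +4 132 491 mm⁴
  top flange (beyond web): d = 33.7237 mm → contributes +4 497 615 mm⁴
  bottom flange (beyond web): d = 33.7237 mm → contributes +4 497 615 mm⁴
Total I = 13 127 721 mm⁴.

I_yy ≈ 1.313 × 10⁷ mm⁴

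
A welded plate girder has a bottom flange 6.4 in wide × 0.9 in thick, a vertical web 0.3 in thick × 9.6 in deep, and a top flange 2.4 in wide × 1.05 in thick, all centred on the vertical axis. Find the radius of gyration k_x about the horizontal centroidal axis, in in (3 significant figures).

k_x ≈ 4.52 in

Decompose the section into non-overlapping parts with the origin at the bottom-left of its bounding rectangle.
Bottom plate: 6.4 × 0.9, A = 5.76 in², y = 0.45 in, Ī = 0.3888 in⁴.
Web plate: 0.3 × 9.6, A = 2.88 in², y = 5.7 in, Ī = 22.118 in⁴.
Top plate: 2.4 × 1.05, A = 2.52 in², y = 11.025 in, Ī = 0.23153 in⁴.
Centroid: ȳ = ΣA·y / ΣA = 4.1927 in.
Transfer each piece to the horizontal centroidal axis using Ī + A·d² with d = y − 4.1927:
  bottom plate: d = -3.7427 in → contributes +81.076 in⁴
  web plate: d = 1.5073 in → contributes +28.661 in⁴
  top plate: d = 6.8323 in → contributes +117.86 in⁴
Total I = 227.6 in⁴.
Radius of gyration: k = √(I/A) = √(227.6 / 11.16) = 4.516 in.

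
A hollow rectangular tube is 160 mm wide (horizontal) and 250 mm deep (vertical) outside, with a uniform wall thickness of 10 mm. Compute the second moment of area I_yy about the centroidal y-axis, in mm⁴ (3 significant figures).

I_yy ≈ 3.27 × 10⁷ mm⁴

Break the section into simple shapes (no overlaps), measuring from the bottom-left corner of the bounding box.
Outer rectangle: 160 × 250, A = 40 000 mm², x = 80 mm, Ī = 85 333 333 mm⁴.
Inner void (subtracted): 140 × 230, A = 32 200 mm², x = 80 mm, Ī = 52 593 333 mm⁴.
By symmetry the centroid is at mid-width, x̄ = 80 mm.
All pieces are centred on the centroidal y-axis, so I = ΣĪ (holes subtracted) = 32 740 000 mm⁴.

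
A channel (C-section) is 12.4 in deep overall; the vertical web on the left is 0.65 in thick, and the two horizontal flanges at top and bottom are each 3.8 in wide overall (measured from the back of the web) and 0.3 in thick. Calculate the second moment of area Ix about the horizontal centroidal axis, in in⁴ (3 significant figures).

Ix ≈ 172 in⁴

Split into non-overlapping primitives; take the origin at the lower-left of the bounding box.
Web: 0.65 × 12.4, A = 8.06 in², y = 6.2 in, Ī = 103.28 in⁴.
Top flange (beyond web): 3.15 × 0.3, A = 0.945 in², y = 12.25 in, Ī = 0.0070875 in⁴.
Bottom flange (beyond web): 3.15 × 0.3, A = 0.945 in², y = 0.15 in, Ī = 0.0070875 in⁴.
By symmetry the centroid is at mid-height, ȳ = 6.2 in.
Transfer each piece to the horizontal centroidal axis using Ī + A·d² with d = y − 6.2:
  web: d = 0 in → contributes +103.28 in⁴
  top flange (beyond web): d = 6.05 in → contributes +34.596 in⁴
  bottom flange (beyond web): d = -6.05 in → contributes +34.596 in⁴
Total I = 172.47 in⁴.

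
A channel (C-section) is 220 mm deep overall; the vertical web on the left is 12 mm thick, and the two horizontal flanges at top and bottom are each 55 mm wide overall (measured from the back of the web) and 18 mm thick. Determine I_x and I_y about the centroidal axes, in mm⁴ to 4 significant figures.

Break the section into simple shapes (no overlaps), measuring from the bottom-left corner of the bounding box.
Web: 12 × 220, A = 2 640 mm², y = 110 mm, Ī = 10 648 000 mm⁴.
Top flange (beyond web): 43 × 18, A = 774 mm², y = 211 mm, Ī = 20 898 mm⁴.
Bottom flange (beyond web): 43 × 18, A = 774 mm², y = 9 mm, Ī = 20 898 mm⁴.
By symmetry the centroid is at mid-height, ȳ = 110 mm.
Transfer each piece to the centroidal x-axis using Ī + A·d² with d = y − 110:
  web: d = 0 mm → contributes +10 648 000 mm⁴
  top flange (beyond web): d = 101 mm → contributes +7 916 472 mm⁴
  bottom flange (beyond web): d = -101 mm → contributes +7 916 472 mm⁴
Total I = 26 480 944 mm⁴.
For the y-axis: x̄ = 16.1648 mm.
Repeating about the centroidal y-axis gives I_y = 1 008 162 mm⁴.

I_x ≈ 2.648 × 10⁷ mm⁴, I_y ≈ 1.008 × 10⁶ mm⁴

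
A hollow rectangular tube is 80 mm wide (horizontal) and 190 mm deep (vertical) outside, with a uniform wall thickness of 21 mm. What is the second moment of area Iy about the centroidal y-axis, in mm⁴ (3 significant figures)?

Iy ≈ 7.43 × 10⁶ mm⁴

Treat the section as a set of non-overlapping primitives; coordinates are from the bounding-box lower-left.
Outer rectangle: 80 × 190, A = 15 200 mm², x = 40 mm, Ī = 8 106 667 mm⁴.
Inner void (subtracted): 38 × 148, A = 5 624 mm², x = 40 mm, Ī = 676 755 mm⁴.
By symmetry the centroid is at mid-width, x̄ = 40 mm.
All pieces are centred on the centroidal y-axis, so I = ΣĪ (holes subtracted) = 7 429 912 mm⁴.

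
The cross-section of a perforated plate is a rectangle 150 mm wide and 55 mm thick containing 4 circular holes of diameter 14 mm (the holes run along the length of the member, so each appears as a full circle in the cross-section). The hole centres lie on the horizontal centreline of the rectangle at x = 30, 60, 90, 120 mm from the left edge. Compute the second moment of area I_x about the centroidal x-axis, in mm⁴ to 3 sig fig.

I_x ≈ 2.07 × 10⁶ mm⁴

Decompose the section into non-overlapping parts with the origin at the bottom-left of its bounding rectangle.
Plate: 150 × 55, A = 8 250 mm², y = 27.5 mm, Ī = 2 079 688 mm⁴.
Hole 1 (subtracted): ⌀14, A = 153.94 mm², y = 27.5 mm, Ī = 1885.7 mm⁴.
Hole 2 (subtracted): ⌀14, A = 153.94 mm², y = 27.5 mm, Ī = 1885.7 mm⁴.
Hole 3 (subtracted): ⌀14, A = 153.94 mm², y = 27.5 mm, Ī = 1885.7 mm⁴.
Hole 4 (subtracted): ⌀14, A = 153.94 mm², y = 27.5 mm, Ī = 1885.7 mm⁴.
By symmetry the centroid is at mid-height, ȳ = 27.5 mm.
All pieces are centred on the centroidal x-axis, so I = ΣĪ (holes subtracted) = 2 072 145 mm⁴.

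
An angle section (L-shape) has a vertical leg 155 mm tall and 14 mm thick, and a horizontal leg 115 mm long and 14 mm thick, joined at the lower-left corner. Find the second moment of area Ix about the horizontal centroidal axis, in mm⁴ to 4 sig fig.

Ix ≈ 8.623 × 10⁶ mm⁴

Decompose the section into non-overlapping parts with the origin at the bottom-left of its bounding rectangle.
Vertical leg: 14 × 155, A = 2 170 mm², y = 77.5 mm, Ī = 4 344 521 mm⁴.
Horizontal leg (remainder): 101 × 14, A = 1 414 mm², y = 7 mm, Ī = 23095.3 mm⁴.
Centroid: ȳ = ΣA·y / ΣA = 49.6855 mm.
Transfer each piece to the horizontal centroidal axis using Ī + A·d² with d = y − 49.6855:
  vertical leg: d = 27.8145 mm → contributes +6 023 328 mm⁴
  horizontal leg (remainder): d = -42.6855 mm → contributes +2 599 482 mm⁴
Total I = 8 622 810 mm⁴.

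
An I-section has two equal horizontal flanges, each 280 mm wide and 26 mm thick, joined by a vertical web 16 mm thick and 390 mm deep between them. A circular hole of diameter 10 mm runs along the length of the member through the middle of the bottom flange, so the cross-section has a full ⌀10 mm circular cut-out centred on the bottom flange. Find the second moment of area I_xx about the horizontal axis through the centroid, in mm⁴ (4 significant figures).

Decompose the section into non-overlapping parts with the origin at the bottom-left of its bounding rectangle.
Bottom flange: 280 × 26, A = 7 280 mm², y = 13 mm, Ī = 410 107 mm⁴.
Web: 16 × 390, A = 6 240 mm², y = 221 mm, Ī = 79 092 000 mm⁴.
Top flange: 280 × 26, A = 7 280 mm², y = 429 mm, Ī = 410 107 mm⁴.
Hole (subtracted): ⌀10, A = 78.5398 mm², y = 13 mm, Ī = 490.874 mm⁴.
Centroid: ȳ = ΣA·y / ΣA = 221.788 mm.
Transfer each piece to the horizontal axis through the centroid using Ī + A·d² with d = y − 221.788:
  bottom flange: d = -208.788 mm → contributes +317 764 129 mm⁴
  web: d = -0.788375 mm → contributes +79 095 878 mm⁴
  top flange: d = 207.212 mm → contributes +312 988 973 mm⁴
  hole: d = -208.788 mm → contributes −3 424 245 mm⁴
Total I = 706 424 737 mm⁴.

I_xx ≈ 7.064 × 10⁸ mm⁴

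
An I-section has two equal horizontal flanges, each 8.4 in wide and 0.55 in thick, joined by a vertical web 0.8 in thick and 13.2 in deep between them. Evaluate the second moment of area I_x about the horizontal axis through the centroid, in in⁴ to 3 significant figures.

I_x ≈ 590 in⁴

Split into non-overlapping primitives; take the origin at the lower-left of the bounding box.
Bottom flange: 8.4 × 0.55, A = 4.62 in², y = 0.275 in, Ī = 0.11646 in⁴.
Web: 0.8 × 13.2, A = 10.56 in², y = 7.15 in, Ī = 153.33 in⁴.
Top flange: 8.4 × 0.55, A = 4.62 in², y = 14.025 in, Ī = 0.11646 in⁴.
By symmetry the centroid is at mid-height, ȳ = 7.15 in.
Transfer each piece to the horizontal axis through the centroid using Ī + A·d² with d = y − 7.15:
  bottom flange: d = -6.875 in → contributes +218.48 in⁴
  web: d = 0 in → contributes +153.33 in⁴
  top flange: d = 6.875 in → contributes +218.48 in⁴
Total I = 590.3 in⁴.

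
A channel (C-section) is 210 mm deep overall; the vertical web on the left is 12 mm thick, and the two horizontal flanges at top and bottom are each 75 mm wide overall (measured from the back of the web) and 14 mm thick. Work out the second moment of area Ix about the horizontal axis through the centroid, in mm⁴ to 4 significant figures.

Split into non-overlapping primitives; take the origin at the lower-left of the bounding box.
Web: 12 × 210, A = 2 520 mm², y = 105 mm, Ī = 9 261 000 mm⁴.
Top flange (beyond web): 63 × 14, A = 882 mm², y = 203 mm, Ī = 14 406 mm⁴.
Bottom flange (beyond web): 63 × 14, A = 882 mm², y = 7 mm, Ī = 14 406 mm⁴.
By symmetry the centroid is at mid-height, ȳ = 105 mm.
Transfer each piece to the horizontal axis through the centroid using Ī + A·d² with d = y − 105:
  web: d = 0 mm → contributes +9 261 000 mm⁴
  top flange (beyond web): d = 98 mm → contributes +8 485 134 mm⁴
  bottom flange (beyond web): d = -98 mm → contributes +8 485 134 mm⁴
Total I = 26 231 268 mm⁴.

Ix ≈ 2.623 × 10⁷ mm⁴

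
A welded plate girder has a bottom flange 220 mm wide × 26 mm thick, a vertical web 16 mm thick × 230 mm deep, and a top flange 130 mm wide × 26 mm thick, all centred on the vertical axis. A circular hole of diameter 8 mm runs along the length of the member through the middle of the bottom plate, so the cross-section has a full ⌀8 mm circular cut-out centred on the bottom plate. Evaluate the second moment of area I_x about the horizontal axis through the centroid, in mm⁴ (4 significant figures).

I_x ≈ 1.583 × 10⁸ mm⁴

Break the section into simple shapes (no overlaps), measuring from the bottom-left corner of the bounding box.
Bottom plate: 220 × 26, A = 5 720 mm², y = 13 mm, Ī = 322 227 mm⁴.
Web plate: 16 × 230, A = 3 680 mm², y = 141 mm, Ī = 16 222 667 mm⁴.
Top plate: 130 × 26, A = 3 380 mm², y = 269 mm, Ī = 190 407 mm⁴.
Hole (subtracted): ⌀8, A = 50.2655 mm², y = 13 mm, Ī = 201.062 mm⁴.
Centroid: ȳ = ΣA·y / ΣA = 117.976 mm.
Transfer each piece to the horizontal axis through the centroid using Ī + A·d² with d = y − 117.976:
  bottom plate: d = -104.976 mm → contributes +63 356 721 mm⁴
  web plate: d = 23.0237 mm → contributes +18 173 406 mm⁴
  top plate: d = 151.024 mm → contributes +77 282 015 mm⁴
  hole: d = -104.976 mm → contributes −554 128 mm⁴
Total I = 158 258 015 mm⁴.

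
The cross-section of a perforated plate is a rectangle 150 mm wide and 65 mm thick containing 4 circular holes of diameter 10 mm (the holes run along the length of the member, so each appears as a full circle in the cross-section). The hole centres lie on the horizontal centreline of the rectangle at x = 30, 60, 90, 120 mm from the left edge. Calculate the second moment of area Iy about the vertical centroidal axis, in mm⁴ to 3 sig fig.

Break the section into simple shapes (no overlaps), measuring from the bottom-left corner of the bounding box.
Plate: 150 × 65, A = 9 750 mm², x = 75 mm, Ī = 18 281 250 mm⁴.
Hole 1 (subtracted): ⌀10, A = 78.54 mm², x = 30 mm, Ī = 490.87 mm⁴.
Hole 2 (subtracted): ⌀10, A = 78.54 mm², x = 60 mm, Ī = 490.87 mm⁴.
Hole 3 (subtracted): ⌀10, A = 78.54 mm², x = 90 mm, Ī = 490.87 mm⁴.
Hole 4 (subtracted): ⌀10, A = 78.54 mm², x = 120 mm, Ī = 490.87 mm⁴.
By symmetry the centroid is at mid-width, x̄ = 75 mm.
Transfer each piece to the vertical centroidal axis using Ī + A·d² with d = x − 75:
  plate: d = 0 mm → contributes +18 281 250 mm⁴
  hole 1: d = -45 mm → contributes −159 534 mm⁴
  hole 2: d = -15 mm → contributes −18 162 mm⁴
  hole 3: d = 15 mm → contributes −18 162 mm⁴
  hole 4: d = 45 mm → contributes −159 534 mm⁴
Total I = 17 925 857 mm⁴.

Iy ≈ 1.79 × 10⁷ mm⁴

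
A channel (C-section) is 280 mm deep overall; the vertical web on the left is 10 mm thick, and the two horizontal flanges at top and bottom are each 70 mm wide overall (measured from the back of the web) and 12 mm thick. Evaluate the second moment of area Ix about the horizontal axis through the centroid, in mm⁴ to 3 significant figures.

Decompose the section into non-overlapping parts with the origin at the bottom-left of its bounding rectangle.
Web: 10 × 280, A = 2 800 mm², y = 140 mm, Ī = 18 293 333 mm⁴.
Top flange (beyond web): 60 × 12, A = 720 mm², y = 274 mm, Ī = 8 640 mm⁴.
Bottom flange (beyond web): 60 × 12, A = 720 mm², y = 6 mm, Ī = 8 640 mm⁴.
By symmetry the centroid is at mid-height, ȳ = 140 mm.
Transfer each piece to the horizontal axis through the centroid using Ī + A·d² with d = y − 140:
  web: d = 0 mm → contributes +18 293 333 mm⁴
  top flange (beyond web): d = 134 mm → contributes +12 936 960 mm⁴
  bottom flange (beyond web): d = -134 mm → contributes +12 936 960 mm⁴
Total I = 44 167 253 mm⁴.

Ix ≈ 4.42 × 10⁷ mm⁴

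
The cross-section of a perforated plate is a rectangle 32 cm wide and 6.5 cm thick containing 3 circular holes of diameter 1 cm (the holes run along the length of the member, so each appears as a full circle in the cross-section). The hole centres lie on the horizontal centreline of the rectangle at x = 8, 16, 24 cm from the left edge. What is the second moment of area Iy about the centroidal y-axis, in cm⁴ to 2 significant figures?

Iy ≈ 1.8 × 10⁴ cm⁴

Break the section into simple shapes (no overlaps), measuring from the bottom-left corner of the bounding box.
Plate: 32 × 6.5, A = 208 cm², x = 16 cm, Ī = 17 749 cm⁴.
Hole 1 (subtracted): ⌀1, A = 0.7854 cm², x = 8 cm, Ī = 0.04909 cm⁴.
Hole 2 (subtracted): ⌀1, A = 0.7854 cm², x = 16 cm, Ī = 0.04909 cm⁴.
Hole 3 (subtracted): ⌀1, A = 0.7854 cm², x = 24 cm, Ī = 0.04909 cm⁴.
By symmetry the centroid is at mid-width, x̄ = 16 cm.
Transfer each piece to the centroidal y-axis using Ī + A·d² with d = x − 16:
  plate: d = 0 cm → contributes +17 749 cm⁴
  hole 1: d = -8 cm → contributes −50.31 cm⁴
  hole 2: d = 0 cm → contributes −0.04909 cm⁴
  hole 3: d = 8 cm → contributes −50.31 cm⁴
Total I = 17 649 cm⁴.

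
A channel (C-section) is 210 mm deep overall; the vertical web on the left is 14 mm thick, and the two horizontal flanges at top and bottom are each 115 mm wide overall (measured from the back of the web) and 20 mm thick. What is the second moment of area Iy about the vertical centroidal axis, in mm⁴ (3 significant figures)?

Iy ≈ 9.11 × 10⁶ mm⁴

Split into non-overlapping primitives; take the origin at the lower-left of the bounding box.
Web: 14 × 210, A = 2 940 mm², x = 7 mm, Ī = 48 020 mm⁴.
Top flange (beyond web): 101 × 20, A = 2 020 mm², x = 64.5 mm, Ī = 1 717 168 mm⁴.
Bottom flange (beyond web): 101 × 20, A = 2 020 mm², x = 64.5 mm, Ī = 1 717 168 mm⁴.
Centroid: x̄ = ΣA·x / ΣA = 40.281 mm.
Transfer each piece to the vertical centroidal axis using Ī + A·d² with d = x − 40.281:
  web: d = -33.281 mm → contributes +3 304 399 mm⁴
  top flange (beyond web): d = 24.219 mm → contributes +2 902 039 mm⁴
  bottom flange (beyond web): d = 24.219 mm → contributes +2 902 039 mm⁴
Total I = 9 108 476 mm⁴.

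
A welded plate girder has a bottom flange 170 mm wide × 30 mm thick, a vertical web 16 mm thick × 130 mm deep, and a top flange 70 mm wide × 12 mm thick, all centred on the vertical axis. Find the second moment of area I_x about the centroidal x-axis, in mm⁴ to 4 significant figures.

I_x ≈ 2.506 × 10⁷ mm⁴

Break the section into simple shapes (no overlaps), measuring from the bottom-left corner of the bounding box.
Bottom plate: 170 × 30, A = 5 100 mm², y = 15 mm, Ī = 382 500 mm⁴.
Web plate: 16 × 130, A = 2 080 mm², y = 95 mm, Ī = 2 929 333 mm⁴.
Top plate: 70 × 12, A = 840 mm², y = 166 mm, Ī = 10 080 mm⁴.
Centroid: ȳ = ΣA·y / ΣA = 51.5636 mm.
Transfer each piece to the centroidal x-axis using Ī + A·d² with d = y − 51.5636:
  bottom plate: d = -36.5636 mm → contributes +7 200 671 mm⁴
  web plate: d = 43.4364 mm → contributes +6 853 714 mm⁴
  top plate: d = 114.436 mm → contributes +11 010 461 mm⁴
Total I = 25 064 846 mm⁴.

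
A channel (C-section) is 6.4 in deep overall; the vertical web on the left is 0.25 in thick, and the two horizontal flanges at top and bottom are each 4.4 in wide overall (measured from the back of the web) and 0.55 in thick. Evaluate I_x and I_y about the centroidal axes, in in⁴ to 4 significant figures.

I_x ≈ 44.63 in⁴, I_y ≈ 12.29 in⁴

Split into non-overlapping primitives; take the origin at the lower-left of the bounding box.
Web: 0.25 × 6.4, A = 1.6 in², y = 3.2 in, Ī = 5.46133 in⁴.
Top flange (beyond web): 4.15 × 0.55, A = 2.2825 in², y = 6.125 in, Ī = 0.057538 in⁴.
Bottom flange (beyond web): 4.15 × 0.55, A = 2.2825 in², y = 0.275 in, Ī = 0.057538 in⁴.
By symmetry the centroid is at mid-height, ȳ = 3.2 in.
Transfer each piece to the centroidal x-axis using Ī + A·d² with d = y − 3.2:
  web: d = 0 in → contributes +5.46133 in⁴
  top flange (beyond web): d = 2.925 in → contributes +19.5858 in⁴
  bottom flange (beyond web): d = -2.925 in → contributes +19.5858 in⁴
Total I = 44.6328 in⁴.
For the y-axis: x̄ = 1.75403 in.
Repeating about the centroidal y-axis gives I_y = 12.2943 in⁴.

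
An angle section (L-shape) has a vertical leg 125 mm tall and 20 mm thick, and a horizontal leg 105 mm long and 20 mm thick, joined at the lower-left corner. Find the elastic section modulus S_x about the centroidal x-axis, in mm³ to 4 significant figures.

S_x ≈ 7.285 × 10⁴ mm³

Split into non-overlapping primitives; take the origin at the lower-left of the bounding box.
Vertical leg: 20 × 125, A = 2 500 mm², y = 62.5 mm, Ī = 3 255 208 mm⁴.
Horizontal leg (remainder): 85 × 20, A = 1 700 mm², y = 10 mm, Ī = 56666.7 mm⁴.
Centroid: ȳ = ΣA·y / ΣA = 41.25 mm.
Transfer each piece to the centroidal x-axis using Ī + A·d² with d = y − 41.25:
  vertical leg: d = 21.25 mm → contributes +4 384 115 mm⁴
  horizontal leg (remainder): d = -31.25 mm → contributes +1 716 823 mm⁴
Total I = 6 100 938 mm⁴.
Extreme fibre distance c = 83.75 mm; S = I/c = 72 847 mm³.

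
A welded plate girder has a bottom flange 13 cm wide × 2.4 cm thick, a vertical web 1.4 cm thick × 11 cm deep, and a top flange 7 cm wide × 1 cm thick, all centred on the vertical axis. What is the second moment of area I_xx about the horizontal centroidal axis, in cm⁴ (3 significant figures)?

Treat the section as a set of non-overlapping primitives; coordinates are from the bounding-box lower-left.
Bottom plate: 13 × 2.4, A = 31.2 cm², y = 1.2 cm, Ī = 14.976 cm⁴.
Web plate: 1.4 × 11, A = 15.4 cm², y = 7.9 cm, Ī = 155.28 cm⁴.
Top plate: 7 × 1, A = 7 cm², y = 13.9 cm, Ī = 0.58333 cm⁴.
Centroid: ȳ = ΣA·y / ΣA = 4.7836 cm.
Transfer each piece to the horizontal centroidal axis using Ī + A·d² with d = y − 4.7836:
  bottom plate: d = -3.5836 cm → contributes +415.65 cm⁴
  web plate: d = 3.1164 cm → contributes +304.85 cm⁴
  top plate: d = 9.1164 cm → contributes +582.35 cm⁴
Total I = 1302.8 cm⁴.

I_xx ≈ 1300 cm⁴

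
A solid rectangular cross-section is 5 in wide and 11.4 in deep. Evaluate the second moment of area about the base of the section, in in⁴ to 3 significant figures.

I_base ≈ 2470 in⁴

The section: 5 × 11.4, A = 57 in², y = 5.7 in, Ī = 617.31 in⁴.
Transfer it to the bottom edge using Ī + A·d² with d = y − 0:
  the section: d = 5.7 in → contributes +2469.2 in⁴
Total I = 2469.2 in⁴.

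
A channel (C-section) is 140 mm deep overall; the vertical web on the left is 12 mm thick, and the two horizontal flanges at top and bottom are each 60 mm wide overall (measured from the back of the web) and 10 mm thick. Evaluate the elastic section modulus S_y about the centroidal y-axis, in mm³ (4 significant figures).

S_y ≈ 1.750 × 10⁴ mm³

Decompose the section into non-overlapping parts with the origin at the bottom-left of its bounding rectangle.
Web: 12 × 140, A = 1 680 mm², x = 6 mm, Ī = 20 160 mm⁴.
Top flange (beyond web): 48 × 10, A = 480 mm², x = 36 mm, Ī = 92 160 mm⁴.
Bottom flange (beyond web): 48 × 10, A = 480 mm², x = 36 mm, Ī = 92 160 mm⁴.
Centroid: x̄ = ΣA·x / ΣA = 16.9091 mm.
Transfer each piece to the centroidal y-axis using Ī + A·d² with d = x − 16.9091:
  web: d = -10.9091 mm → contributes +220 094 mm⁴
  top flange (beyond web): d = 19.0909 mm → contributes +267 102 mm⁴
  bottom flange (beyond web): d = 19.0909 mm → contributes +267 102 mm⁴
Total I = 754 298 mm⁴.
Extreme fibre distance c = 43.0909 mm; S = I/c = 17504.8 mm³.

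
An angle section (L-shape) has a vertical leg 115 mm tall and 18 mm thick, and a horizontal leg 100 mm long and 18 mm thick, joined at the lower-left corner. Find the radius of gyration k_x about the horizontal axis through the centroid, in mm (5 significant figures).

k_x ≈ 35.016 mm

Break the section into simple shapes (no overlaps), measuring from the bottom-left corner of the bounding box.
Vertical leg: 18 × 115, A = 2 070 mm², y = 57.5 mm, Ī = 2 281 313 mm⁴.
Horizontal leg (remainder): 82 × 18, A = 1 476 mm², y = 9 mm, Ī = 39 852 mm⁴.
Centroid: ȳ = ΣA·y / ΣA = 37.31218 mm.
Transfer each piece to the horizontal axis through the centroid using Ī + A·d² with d = y − 37.31218:
  vertical leg: d = 20.18782 mm → contributes +3 124 937 mm⁴
  horizontal leg (remainder): d = -28.31218 mm → contributes +1 222 984 mm⁴
Total I = 4 347 920 mm⁴.
Radius of gyration: k = √(I/A) = √(4 347 920 / 3 546) = 35.01639 mm.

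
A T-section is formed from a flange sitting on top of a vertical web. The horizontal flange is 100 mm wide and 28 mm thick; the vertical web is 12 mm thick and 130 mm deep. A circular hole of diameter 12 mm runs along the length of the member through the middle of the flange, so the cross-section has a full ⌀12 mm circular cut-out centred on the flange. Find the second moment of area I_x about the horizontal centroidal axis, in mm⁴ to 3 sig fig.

Decompose the section into non-overlapping parts with the origin at the bottom-left of its bounding rectangle.
Flange: 100 × 28, A = 2 800 mm², y = 144 mm, Ī = 182 933 mm⁴.
Web: 12 × 130, A = 1 560 mm², y = 65 mm, Ī = 2 197 000 mm⁴.
Hole (subtracted): ⌀12, A = 113.1 mm², y = 144 mm, Ī = 1017.9 mm⁴.
Centroid: ȳ = ΣA·y / ΣA = 114.98 mm.
Transfer each piece to the horizontal centroidal axis using Ī + A·d² with d = y − 114.98:
  flange: d = 29.019 mm → contributes +2 540 787 mm⁴
  web: d = -49.981 mm → contributes +6 094 068 mm⁴
  hole: d = 29.019 mm → contributes −96 256 mm⁴
Total I = 8 538 599 mm⁴.

I_x ≈ 8.54 × 10⁶ mm⁴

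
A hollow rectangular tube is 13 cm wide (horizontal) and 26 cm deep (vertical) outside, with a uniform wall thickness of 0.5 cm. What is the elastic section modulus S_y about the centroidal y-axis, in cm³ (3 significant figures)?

Decompose the section into non-overlapping parts with the origin at the bottom-left of its bounding rectangle.
Outer rectangle: 13 × 26, A = 338 cm², x = 6.5 cm, Ī = 4760.2 cm⁴.
Inner void (subtracted): 12 × 25, A = 300 cm², x = 6.5 cm, Ī = 3 600 cm⁴.
By symmetry the centroid is at mid-width, x̄ = 6.5 cm.
All pieces are centred on the centroidal y-axis, so I = ΣĪ (holes subtracted) = 1160.2 cm⁴.
Extreme fibre distance c = 6.5 cm; S = I/c = 178.49 cm³.

S_y ≈ 178 cm³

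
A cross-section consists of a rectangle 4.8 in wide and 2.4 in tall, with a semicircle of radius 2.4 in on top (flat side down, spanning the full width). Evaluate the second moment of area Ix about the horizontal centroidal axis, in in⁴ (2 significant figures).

Ix ≈ 34 in⁴

Decompose the section into non-overlapping parts with the origin at the bottom-left of its bounding rectangle.
Rectangular body: 4.8 × 2.4, A = 11.52 in², y = 1.2 in, Ī = 5.53 in⁴.
Semicircular cap: semicircle r = 2.4, A = 9.048 in², y = 3.419 in, Ī = 3.641 in⁴.
Centroid: ȳ = ΣA·y / ΣA = 2.176 in.
Transfer each piece to the horizontal centroidal axis using Ī + A·d² with d = y − 2.176:
  rectangular body: d = -0.976 in → contributes +16.5 in⁴
  semicircular cap: d = 1.243 in → contributes +17.61 in⁴
Total I = 34.11 in⁴.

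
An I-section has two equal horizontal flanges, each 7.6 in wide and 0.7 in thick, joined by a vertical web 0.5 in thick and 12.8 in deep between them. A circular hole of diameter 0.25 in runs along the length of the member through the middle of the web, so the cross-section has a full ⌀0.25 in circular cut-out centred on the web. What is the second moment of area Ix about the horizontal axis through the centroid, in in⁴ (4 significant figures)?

Split into non-overlapping primitives; take the origin at the lower-left of the bounding box.
Bottom flange: 7.6 × 0.7, A = 5.32 in², y = 0.35 in, Ī = 0.217233 in⁴.
Web: 0.5 × 12.8, A = 6.4 in², y = 7.1 in, Ī = 87.3813 in⁴.
Top flange: 7.6 × 0.7, A = 5.32 in², y = 13.85 in, Ī = 0.217233 in⁴.
Hole (subtracted): ⌀0.25, A = 0.0490874 in², y = 7.1 in, Ī = 0.000191748 in⁴.
By symmetry the centroid is at mid-height, ȳ = 7.1 in.
Transfer each piece to the horizontal axis through the centroid using Ī + A·d² with d = y − 7.1:
  bottom flange: d = -6.75 in → contributes +242.61 in⁴
  web: d = 0 in → contributes +87.3813 in⁴
  top flange: d = 6.75 in → contributes +242.61 in⁴
  hole: d = 0 in → contributes −0.000191748 in⁴
Total I = 572.601 in⁴.

Ix ≈ 572.6 in⁴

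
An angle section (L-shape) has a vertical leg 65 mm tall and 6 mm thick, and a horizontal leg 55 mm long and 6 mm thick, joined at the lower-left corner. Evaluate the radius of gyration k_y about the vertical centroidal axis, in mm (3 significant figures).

Break the section into simple shapes (no overlaps), measuring from the bottom-left corner of the bounding box.
Vertical leg: 6 × 65, A = 390 mm², x = 3 mm, Ī = 1 170 mm⁴.
Horizontal leg (remainder): 49 × 6, A = 294 mm², x = 30.5 mm, Ī = 58 825 mm⁴.
Centroid: x̄ = ΣA·x / ΣA = 14.82 mm.
Transfer each piece to the vertical centroidal axis using Ī + A·d² with d = x − 14.82:
  vertical leg: d = -11.82 mm → contributes +55 659 mm⁴
  horizontal leg (remainder): d = 15.68 mm → contributes +131 106 mm⁴
Total I = 186 766 mm⁴.
Radius of gyration: k = √(I/A) = √(186 766 / 684) = 16.524 mm.

k_y ≈ 16.5 mm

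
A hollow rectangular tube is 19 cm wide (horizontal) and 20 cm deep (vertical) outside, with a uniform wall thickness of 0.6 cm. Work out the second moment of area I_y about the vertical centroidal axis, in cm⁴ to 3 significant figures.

I_y ≈ 2600 cm⁴

Break the section into simple shapes (no overlaps), measuring from the bottom-left corner of the bounding box.
Outer rectangle: 19 × 20, A = 380 cm², x = 9.5 cm, Ī = 11 432 cm⁴.
Inner void (subtracted): 17.8 × 18.8, A = 334.64 cm², x = 9.5 cm, Ī = 8835.6 cm⁴.
By symmetry the centroid is at mid-width, x̄ = 9.5 cm.
All pieces are centred on the vertical centroidal axis, so I = ΣĪ (holes subtracted) = 2596.1 cm⁴.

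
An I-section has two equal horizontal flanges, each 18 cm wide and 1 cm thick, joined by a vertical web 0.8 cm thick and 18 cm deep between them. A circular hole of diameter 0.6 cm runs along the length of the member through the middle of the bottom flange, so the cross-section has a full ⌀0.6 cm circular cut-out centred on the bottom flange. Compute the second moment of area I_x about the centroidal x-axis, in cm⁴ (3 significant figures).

Split into non-overlapping primitives; take the origin at the lower-left of the bounding box.
Bottom flange: 18 × 1, A = 18 cm², y = 0.5 cm, Ī = 1.5 cm⁴.
Web: 0.8 × 18, A = 14.4 cm², y = 10 cm, Ī = 388.8 cm⁴.
Top flange: 18 × 1, A = 18 cm², y = 19.5 cm, Ī = 1.5 cm⁴.
Hole (subtracted): ⌀0.6, A = 0.28274 cm², y = 0.5 cm, Ī = 0.0063617 cm⁴.
Centroid: ȳ = ΣA·y / ΣA = 10.054 cm.
Transfer each piece to the centroidal x-axis using Ī + A·d² with d = y − 10.054:
  bottom flange: d = -9.5536 cm → contributes +1644.4 cm⁴
  web: d = -0.053596 cm → contributes +388.84 cm⁴
  top flange: d = 9.4464 cm → contributes +1607.7 cm⁴
  hole: d = -9.5536 cm → contributes −25.813 cm⁴
Total I = 3615.1 cm⁴.

I_x ≈ 3620 cm⁴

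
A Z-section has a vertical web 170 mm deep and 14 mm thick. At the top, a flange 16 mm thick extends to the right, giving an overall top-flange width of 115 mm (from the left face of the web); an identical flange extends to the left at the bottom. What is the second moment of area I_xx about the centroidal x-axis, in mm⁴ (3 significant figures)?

Split into non-overlapping primitives; take the origin at the lower-left of the bounding box.
Web: 14 × 170, A = 2 380 mm², y = 85 mm, Ī = 5 731 833 mm⁴.
Top flange (beyond web): 101 × 16, A = 1 616 mm², y = 162 mm, Ī = 34 475 mm⁴.
Bottom flange (beyond web): 101 × 16, A = 1 616 mm², y = 8 mm, Ī = 34 475 mm⁴.
Centroid: ȳ = ΣA·y / ΣA = 85 mm.
Transfer each piece to the centroidal x-axis using Ī + A·d² with d = y − 85:
  web: d = 0 mm → contributes +5 731 833 mm⁴
  top flange (beyond web): d = 77 mm → contributes +9 615 739 mm⁴
  bottom flange (beyond web): d = -77 mm → contributes +9 615 739 mm⁴
Total I = 24 963 311 mm⁴.

I_xx ≈ 2.50 × 10⁷ mm⁴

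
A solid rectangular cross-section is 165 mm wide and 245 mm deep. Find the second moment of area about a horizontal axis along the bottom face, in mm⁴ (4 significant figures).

The section: 165 × 245, A = 40 425 mm², y = 122.5 mm, Ī = 202 209 219 mm⁴.
Transfer it to a horizontal axis along the bottom face using Ī + A·d² with d = y − 0:
  the section: d = 122.5 mm → contributes +808 836 875 mm⁴
Total I = 808 836 875 mm⁴.

I_base ≈ 8.088 × 10⁸ mm⁴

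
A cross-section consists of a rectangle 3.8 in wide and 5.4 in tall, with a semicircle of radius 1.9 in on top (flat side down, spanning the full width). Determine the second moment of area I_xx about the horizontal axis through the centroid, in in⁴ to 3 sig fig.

I_xx ≈ 106 in⁴

Decompose the section into non-overlapping parts with the origin at the bottom-left of its bounding rectangle.
Rectangular body: 3.8 × 5.4, A = 20.52 in², y = 2.7 in, Ī = 49.864 in⁴.
Semicircular cap: semicircle r = 1.9, A = 5.6706 in², y = 6.2064 in, Ī = 1.4304 in⁴.
Centroid: ȳ = ΣA·y / ΣA = 3.4592 in.
Transfer each piece to the horizontal axis through the centroid using Ī + A·d² with d = y − 3.4592:
  rectangular body: d = -0.75917 in → contributes +61.69 in⁴
  semicircular cap: d = 2.7472 in → contributes +44.227 in⁴
Total I = 105.92 in⁴.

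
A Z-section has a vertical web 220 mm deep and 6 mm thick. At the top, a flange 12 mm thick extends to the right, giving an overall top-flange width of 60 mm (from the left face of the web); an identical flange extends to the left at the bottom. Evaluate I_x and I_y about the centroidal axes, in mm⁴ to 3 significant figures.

I_x ≈ 1.94 × 10⁷ mm⁴, I_y ≈ 1.49 × 10⁶ mm⁴

Decompose the section into non-overlapping parts with the origin at the bottom-left of its bounding rectangle.
Web: 6 × 220, A = 1 320 mm², y = 110 mm, Ī = 5 324 000 mm⁴.
Top flange (beyond web): 54 × 12, A = 648 mm², y = 214 mm, Ī = 7 776 mm⁴.
Bottom flange (beyond web): 54 × 12, A = 648 mm², y = 6 mm, Ī = 7 776 mm⁴.
Centroid: ȳ = ΣA·y / ΣA = 110 mm.
Transfer each piece to the centroidal x-axis using Ī + A·d² with d = y − 110:
  web: d = 0 mm → contributes +5 324 000 mm⁴
  top flange (beyond web): d = 104 mm → contributes +7 016 544 mm⁴
  bottom flange (beyond web): d = -104 mm → contributes +7 016 544 mm⁴
Total I = 19 357 088 mm⁴.
For the y-axis: x̄ = 57 mm.
Repeating about the centroidal y-axis gives I_y = 1 485 288 mm⁴.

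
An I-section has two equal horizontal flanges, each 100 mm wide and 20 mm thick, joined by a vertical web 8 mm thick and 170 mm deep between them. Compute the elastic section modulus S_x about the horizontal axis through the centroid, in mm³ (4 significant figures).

Break the section into simple shapes (no overlaps), measuring from the bottom-left corner of the bounding box.
Bottom flange: 100 × 20, A = 2 000 mm², y = 10 mm, Ī = 66666.7 mm⁴.
Web: 8 × 170, A = 1 360 mm², y = 105 mm, Ī = 3 275 333 mm⁴.
Top flange: 100 × 20, A = 2 000 mm², y = 200 mm, Ī = 66666.7 mm⁴.
By symmetry the centroid is at mid-height, ȳ = 105 mm.
Transfer each piece to the horizontal axis through the centroid using Ī + A·d² with d = y − 105:
  bottom flange: d = -95 mm → contributes +18 116 667 mm⁴
  web: d = 0 mm → contributes +3 275 333 mm⁴
  top flange: d = 95 mm → contributes +18 116 667 mm⁴
Total I = 39 508 667 mm⁴.
Extreme fibre distance c = 105 mm; S = I/c = 376 273 mm³.

S_x ≈ 3.763 × 10⁵ mm³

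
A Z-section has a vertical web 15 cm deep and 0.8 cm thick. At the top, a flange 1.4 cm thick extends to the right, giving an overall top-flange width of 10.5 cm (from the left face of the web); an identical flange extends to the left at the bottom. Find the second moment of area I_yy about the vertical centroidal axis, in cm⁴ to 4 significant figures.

Split into non-overlapping primitives; take the origin at the lower-left of the bounding box.
Web: 0.8 × 15, A = 12 cm², x = 10.1 cm, Ī = 0.64 cm⁴.
Top flange (beyond web): 9.7 × 1.4, A = 13.58 cm², x = 15.35 cm, Ī = 106.479 cm⁴.
Bottom flange (beyond web): 9.7 × 1.4, A = 13.58 cm², x = 4.85 cm, Ī = 106.479 cm⁴.
Centroid: x̄ = ΣA·x / ΣA = 10.1 cm.
Transfer each piece to the vertical centroidal axis using Ī + A·d² with d = x − 10.1:
  web: d = 0 cm → contributes +0.64 cm⁴
  top flange (beyond web): d = 5.25 cm → contributes +480.777 cm⁴
  bottom flange (beyond web): d = -5.25 cm → contributes +480.777 cm⁴
Total I = 962.195 cm⁴.

I_yy ≈ 962.2 cm⁴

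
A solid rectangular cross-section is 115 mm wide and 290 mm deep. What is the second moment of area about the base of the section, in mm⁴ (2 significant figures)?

The section: 115 × 290, A = 33 350 mm², y = 145 mm, Ī = 233 727 917 mm⁴.
Transfer it to the bottom edge using Ī + A·d² with d = y − 0:
  the section: d = 145 mm → contributes +934 911 667 mm⁴
Total I = 934 911 667 mm⁴.

I_base ≈ 9.3 × 10⁸ mm⁴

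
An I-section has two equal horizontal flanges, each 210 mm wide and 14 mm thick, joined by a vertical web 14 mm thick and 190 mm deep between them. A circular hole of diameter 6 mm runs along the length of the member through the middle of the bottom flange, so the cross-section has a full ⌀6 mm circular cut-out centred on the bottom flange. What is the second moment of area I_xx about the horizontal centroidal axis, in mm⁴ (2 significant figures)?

Split into non-overlapping primitives; take the origin at the lower-left of the bounding box.
Bottom flange: 210 × 14, A = 2 940 mm², y = 7 mm, Ī = 48 020 mm⁴.
Web: 14 × 190, A = 2 660 mm², y = 109 mm, Ī = 8 002 167 mm⁴.
Top flange: 210 × 14, A = 2 940 mm², y = 211 mm, Ī = 48 020 mm⁴.
Hole (subtracted): ⌀6, A = 28.27 mm², y = 7 mm, Ī = 63.62 mm⁴.
Centroid: ȳ = ΣA·y / ΣA = 109.3 mm.
Transfer each piece to the horizontal centroidal axis using Ī + A·d² with d = y − 109.3:
  bottom flange: d = -102.3 mm → contributes +30 839 331 mm⁴
  web: d = -0.3388 mm → contributes +8 002 472 mm⁴
  top flange: d = 101.7 mm → contributes +30 432 904 mm⁴
  hole: d = -102.3 mm → contributes −296 187 mm⁴
Total I = 68 978 520 mm⁴.

I_xx ≈ 6.9 × 10⁷ mm⁴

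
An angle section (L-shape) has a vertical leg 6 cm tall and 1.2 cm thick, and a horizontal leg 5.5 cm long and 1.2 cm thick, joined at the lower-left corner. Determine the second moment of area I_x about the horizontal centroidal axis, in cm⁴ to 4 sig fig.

Decompose the section into non-overlapping parts with the origin at the bottom-left of its bounding rectangle.
Vertical leg: 1.2 × 6, A = 7.2 cm², y = 3 cm, Ī = 21.6 cm⁴.
Horizontal leg (remainder): 4.3 × 1.2, A = 5.16 cm², y = 0.6 cm, Ī = 0.6192 cm⁴.
Centroid: ȳ = ΣA·y / ΣA = 1.99806 cm.
Transfer each piece to the horizontal centroidal axis using Ī + A·d² with d = y − 1.99806:
  vertical leg: d = 1.00194 cm → contributes +28.828 cm⁴
  horizontal leg (remainder): d = -1.39806 cm → contributes +10.7048 cm⁴
Total I = 39.5328 cm⁴.

I_x ≈ 39.53 cm⁴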